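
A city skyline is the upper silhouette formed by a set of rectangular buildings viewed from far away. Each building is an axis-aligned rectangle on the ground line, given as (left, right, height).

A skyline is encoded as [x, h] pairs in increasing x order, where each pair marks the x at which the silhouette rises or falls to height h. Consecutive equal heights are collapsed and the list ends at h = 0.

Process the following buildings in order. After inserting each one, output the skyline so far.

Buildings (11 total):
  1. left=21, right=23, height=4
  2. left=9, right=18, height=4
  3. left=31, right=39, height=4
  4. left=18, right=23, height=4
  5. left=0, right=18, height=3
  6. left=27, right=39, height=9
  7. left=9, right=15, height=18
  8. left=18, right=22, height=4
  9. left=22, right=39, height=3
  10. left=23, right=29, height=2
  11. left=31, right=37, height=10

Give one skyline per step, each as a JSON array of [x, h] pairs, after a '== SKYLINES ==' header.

== SKYLINES ==
[[21,4],[23,0]]
[[9,4],[18,0],[21,4],[23,0]]
[[9,4],[18,0],[21,4],[23,0],[31,4],[39,0]]
[[9,4],[23,0],[31,4],[39,0]]
[[0,3],[9,4],[23,0],[31,4],[39,0]]
[[0,3],[9,4],[23,0],[27,9],[39,0]]
[[0,3],[9,18],[15,4],[23,0],[27,9],[39,0]]
[[0,3],[9,18],[15,4],[23,0],[27,9],[39,0]]
[[0,3],[9,18],[15,4],[23,3],[27,9],[39,0]]
[[0,3],[9,18],[15,4],[23,3],[27,9],[39,0]]
[[0,3],[9,18],[15,4],[23,3],[27,9],[31,10],[37,9],[39,0]]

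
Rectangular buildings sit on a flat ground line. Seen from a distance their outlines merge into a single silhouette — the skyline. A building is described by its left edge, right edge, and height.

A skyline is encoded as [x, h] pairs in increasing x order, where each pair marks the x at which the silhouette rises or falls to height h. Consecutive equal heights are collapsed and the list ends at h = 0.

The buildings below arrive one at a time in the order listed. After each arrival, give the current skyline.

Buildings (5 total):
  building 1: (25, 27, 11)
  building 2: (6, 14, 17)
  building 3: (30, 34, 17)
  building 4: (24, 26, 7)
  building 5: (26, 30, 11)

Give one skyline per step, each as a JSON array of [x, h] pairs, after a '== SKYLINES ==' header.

== SKYLINES ==
[[25,11],[27,0]]
[[6,17],[14,0],[25,11],[27,0]]
[[6,17],[14,0],[25,11],[27,0],[30,17],[34,0]]
[[6,17],[14,0],[24,7],[25,11],[27,0],[30,17],[34,0]]
[[6,17],[14,0],[24,7],[25,11],[30,17],[34,0]]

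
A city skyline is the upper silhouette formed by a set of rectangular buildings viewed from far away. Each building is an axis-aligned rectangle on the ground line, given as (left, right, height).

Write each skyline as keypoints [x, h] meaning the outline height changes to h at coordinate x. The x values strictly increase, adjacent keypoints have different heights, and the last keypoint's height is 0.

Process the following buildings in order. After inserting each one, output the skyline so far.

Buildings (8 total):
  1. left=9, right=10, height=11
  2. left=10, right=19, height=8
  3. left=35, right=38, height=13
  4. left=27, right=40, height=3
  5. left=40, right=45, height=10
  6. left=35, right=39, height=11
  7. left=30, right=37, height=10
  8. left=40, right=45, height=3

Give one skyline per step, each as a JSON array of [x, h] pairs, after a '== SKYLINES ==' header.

== SKYLINES ==
[[9,11],[10,0]]
[[9,11],[10,8],[19,0]]
[[9,11],[10,8],[19,0],[35,13],[38,0]]
[[9,11],[10,8],[19,0],[27,3],[35,13],[38,3],[40,0]]
[[9,11],[10,8],[19,0],[27,3],[35,13],[38,3],[40,10],[45,0]]
[[9,11],[10,8],[19,0],[27,3],[35,13],[38,11],[39,3],[40,10],[45,0]]
[[9,11],[10,8],[19,0],[27,3],[30,10],[35,13],[38,11],[39,3],[40,10],[45,0]]
[[9,11],[10,8],[19,0],[27,3],[30,10],[35,13],[38,11],[39,3],[40,10],[45,0]]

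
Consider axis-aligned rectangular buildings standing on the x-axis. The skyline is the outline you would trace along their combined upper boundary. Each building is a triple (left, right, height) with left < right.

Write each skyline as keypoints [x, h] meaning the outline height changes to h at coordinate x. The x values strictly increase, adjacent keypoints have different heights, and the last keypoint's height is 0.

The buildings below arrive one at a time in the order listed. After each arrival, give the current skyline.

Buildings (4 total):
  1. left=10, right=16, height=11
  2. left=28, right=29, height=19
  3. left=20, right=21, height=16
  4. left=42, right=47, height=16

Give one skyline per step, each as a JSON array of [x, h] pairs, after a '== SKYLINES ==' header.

== SKYLINES ==
[[10,11],[16,0]]
[[10,11],[16,0],[28,19],[29,0]]
[[10,11],[16,0],[20,16],[21,0],[28,19],[29,0]]
[[10,11],[16,0],[20,16],[21,0],[28,19],[29,0],[42,16],[47,0]]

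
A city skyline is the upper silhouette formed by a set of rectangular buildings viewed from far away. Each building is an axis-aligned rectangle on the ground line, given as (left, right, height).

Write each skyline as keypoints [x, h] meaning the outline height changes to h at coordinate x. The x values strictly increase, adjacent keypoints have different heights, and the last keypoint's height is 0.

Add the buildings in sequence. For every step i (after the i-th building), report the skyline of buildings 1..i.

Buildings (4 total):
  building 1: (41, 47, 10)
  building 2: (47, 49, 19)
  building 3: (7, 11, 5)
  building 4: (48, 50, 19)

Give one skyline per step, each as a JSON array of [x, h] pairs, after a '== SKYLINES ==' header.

== SKYLINES ==
[[41,10],[47,0]]
[[41,10],[47,19],[49,0]]
[[7,5],[11,0],[41,10],[47,19],[49,0]]
[[7,5],[11,0],[41,10],[47,19],[50,0]]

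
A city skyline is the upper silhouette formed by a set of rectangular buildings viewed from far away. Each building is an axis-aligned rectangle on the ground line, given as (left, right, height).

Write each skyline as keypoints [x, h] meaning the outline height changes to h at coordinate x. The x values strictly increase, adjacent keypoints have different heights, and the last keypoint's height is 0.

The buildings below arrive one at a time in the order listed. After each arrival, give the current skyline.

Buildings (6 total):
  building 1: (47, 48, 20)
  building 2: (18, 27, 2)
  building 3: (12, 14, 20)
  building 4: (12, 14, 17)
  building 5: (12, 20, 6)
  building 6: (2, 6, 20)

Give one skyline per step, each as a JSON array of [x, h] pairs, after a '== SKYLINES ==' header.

== SKYLINES ==
[[47,20],[48,0]]
[[18,2],[27,0],[47,20],[48,0]]
[[12,20],[14,0],[18,2],[27,0],[47,20],[48,0]]
[[12,20],[14,0],[18,2],[27,0],[47,20],[48,0]]
[[12,20],[14,6],[20,2],[27,0],[47,20],[48,0]]
[[2,20],[6,0],[12,20],[14,6],[20,2],[27,0],[47,20],[48,0]]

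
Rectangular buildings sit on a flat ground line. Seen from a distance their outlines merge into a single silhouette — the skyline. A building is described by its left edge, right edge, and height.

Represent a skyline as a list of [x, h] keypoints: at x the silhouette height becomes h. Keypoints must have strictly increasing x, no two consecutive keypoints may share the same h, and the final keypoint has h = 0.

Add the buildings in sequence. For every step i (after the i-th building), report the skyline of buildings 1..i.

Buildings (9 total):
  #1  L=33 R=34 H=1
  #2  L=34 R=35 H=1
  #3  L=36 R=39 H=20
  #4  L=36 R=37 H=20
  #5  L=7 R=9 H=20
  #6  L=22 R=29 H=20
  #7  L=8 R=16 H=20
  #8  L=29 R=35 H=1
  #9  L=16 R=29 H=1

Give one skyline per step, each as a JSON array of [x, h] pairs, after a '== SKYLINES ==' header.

== SKYLINES ==
[[33,1],[34,0]]
[[33,1],[35,0]]
[[33,1],[35,0],[36,20],[39,0]]
[[33,1],[35,0],[36,20],[39,0]]
[[7,20],[9,0],[33,1],[35,0],[36,20],[39,0]]
[[7,20],[9,0],[22,20],[29,0],[33,1],[35,0],[36,20],[39,0]]
[[7,20],[16,0],[22,20],[29,0],[33,1],[35,0],[36,20],[39,0]]
[[7,20],[16,0],[22,20],[29,1],[35,0],[36,20],[39,0]]
[[7,20],[16,1],[22,20],[29,1],[35,0],[36,20],[39,0]]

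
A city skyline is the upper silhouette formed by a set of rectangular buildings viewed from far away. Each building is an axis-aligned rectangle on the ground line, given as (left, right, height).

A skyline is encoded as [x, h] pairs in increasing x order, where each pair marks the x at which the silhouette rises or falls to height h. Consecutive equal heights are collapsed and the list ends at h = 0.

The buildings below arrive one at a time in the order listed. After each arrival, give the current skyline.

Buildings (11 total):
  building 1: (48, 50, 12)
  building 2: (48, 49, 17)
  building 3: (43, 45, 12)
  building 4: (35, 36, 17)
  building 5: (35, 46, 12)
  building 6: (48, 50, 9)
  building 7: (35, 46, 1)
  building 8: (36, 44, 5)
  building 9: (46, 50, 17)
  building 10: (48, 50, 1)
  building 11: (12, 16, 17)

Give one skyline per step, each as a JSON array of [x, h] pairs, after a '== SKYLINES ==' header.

== SKYLINES ==
[[48,12],[50,0]]
[[48,17],[49,12],[50,0]]
[[43,12],[45,0],[48,17],[49,12],[50,0]]
[[35,17],[36,0],[43,12],[45,0],[48,17],[49,12],[50,0]]
[[35,17],[36,12],[46,0],[48,17],[49,12],[50,0]]
[[35,17],[36,12],[46,0],[48,17],[49,12],[50,0]]
[[35,17],[36,12],[46,0],[48,17],[49,12],[50,0]]
[[35,17],[36,12],[46,0],[48,17],[49,12],[50,0]]
[[35,17],[36,12],[46,17],[50,0]]
[[35,17],[36,12],[46,17],[50,0]]
[[12,17],[16,0],[35,17],[36,12],[46,17],[50,0]]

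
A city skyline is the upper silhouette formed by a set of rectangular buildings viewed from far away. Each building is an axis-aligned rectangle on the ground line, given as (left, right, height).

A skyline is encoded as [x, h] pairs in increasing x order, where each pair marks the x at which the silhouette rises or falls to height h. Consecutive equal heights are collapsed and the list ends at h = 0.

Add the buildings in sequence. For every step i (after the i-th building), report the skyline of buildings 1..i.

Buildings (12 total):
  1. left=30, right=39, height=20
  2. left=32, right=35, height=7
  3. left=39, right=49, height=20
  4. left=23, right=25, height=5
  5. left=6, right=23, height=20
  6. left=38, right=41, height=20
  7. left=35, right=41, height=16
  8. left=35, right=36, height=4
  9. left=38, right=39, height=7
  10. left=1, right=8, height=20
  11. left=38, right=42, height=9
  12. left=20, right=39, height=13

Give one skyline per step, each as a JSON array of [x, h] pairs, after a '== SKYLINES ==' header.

== SKYLINES ==
[[30,20],[39,0]]
[[30,20],[39,0]]
[[30,20],[49,0]]
[[23,5],[25,0],[30,20],[49,0]]
[[6,20],[23,5],[25,0],[30,20],[49,0]]
[[6,20],[23,5],[25,0],[30,20],[49,0]]
[[6,20],[23,5],[25,0],[30,20],[49,0]]
[[6,20],[23,5],[25,0],[30,20],[49,0]]
[[6,20],[23,5],[25,0],[30,20],[49,0]]
[[1,20],[23,5],[25,0],[30,20],[49,0]]
[[1,20],[23,5],[25,0],[30,20],[49,0]]
[[1,20],[23,13],[30,20],[49,0]]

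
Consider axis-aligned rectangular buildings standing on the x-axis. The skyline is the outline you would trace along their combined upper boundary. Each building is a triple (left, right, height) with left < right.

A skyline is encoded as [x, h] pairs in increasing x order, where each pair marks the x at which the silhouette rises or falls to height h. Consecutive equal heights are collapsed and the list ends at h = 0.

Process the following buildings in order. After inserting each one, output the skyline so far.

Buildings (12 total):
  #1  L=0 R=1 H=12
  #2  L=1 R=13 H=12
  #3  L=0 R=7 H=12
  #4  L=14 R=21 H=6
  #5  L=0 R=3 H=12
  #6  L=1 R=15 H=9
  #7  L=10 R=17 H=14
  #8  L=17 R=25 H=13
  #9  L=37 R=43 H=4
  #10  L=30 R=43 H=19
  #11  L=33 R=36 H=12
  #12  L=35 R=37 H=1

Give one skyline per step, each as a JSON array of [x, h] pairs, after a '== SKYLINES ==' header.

== SKYLINES ==
[[0,12],[1,0]]
[[0,12],[13,0]]
[[0,12],[13,0]]
[[0,12],[13,0],[14,6],[21,0]]
[[0,12],[13,0],[14,6],[21,0]]
[[0,12],[13,9],[15,6],[21,0]]
[[0,12],[10,14],[17,6],[21,0]]
[[0,12],[10,14],[17,13],[25,0]]
[[0,12],[10,14],[17,13],[25,0],[37,4],[43,0]]
[[0,12],[10,14],[17,13],[25,0],[30,19],[43,0]]
[[0,12],[10,14],[17,13],[25,0],[30,19],[43,0]]
[[0,12],[10,14],[17,13],[25,0],[30,19],[43,0]]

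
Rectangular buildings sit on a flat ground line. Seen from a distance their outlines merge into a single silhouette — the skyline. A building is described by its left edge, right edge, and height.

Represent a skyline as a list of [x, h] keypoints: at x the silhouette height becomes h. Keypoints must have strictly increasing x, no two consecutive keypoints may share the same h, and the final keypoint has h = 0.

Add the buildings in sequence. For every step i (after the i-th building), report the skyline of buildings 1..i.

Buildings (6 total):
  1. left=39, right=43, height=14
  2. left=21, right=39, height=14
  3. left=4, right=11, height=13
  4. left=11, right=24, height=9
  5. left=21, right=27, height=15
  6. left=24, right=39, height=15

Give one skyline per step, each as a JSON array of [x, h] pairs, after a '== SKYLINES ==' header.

== SKYLINES ==
[[39,14],[43,0]]
[[21,14],[43,0]]
[[4,13],[11,0],[21,14],[43,0]]
[[4,13],[11,9],[21,14],[43,0]]
[[4,13],[11,9],[21,15],[27,14],[43,0]]
[[4,13],[11,9],[21,15],[39,14],[43,0]]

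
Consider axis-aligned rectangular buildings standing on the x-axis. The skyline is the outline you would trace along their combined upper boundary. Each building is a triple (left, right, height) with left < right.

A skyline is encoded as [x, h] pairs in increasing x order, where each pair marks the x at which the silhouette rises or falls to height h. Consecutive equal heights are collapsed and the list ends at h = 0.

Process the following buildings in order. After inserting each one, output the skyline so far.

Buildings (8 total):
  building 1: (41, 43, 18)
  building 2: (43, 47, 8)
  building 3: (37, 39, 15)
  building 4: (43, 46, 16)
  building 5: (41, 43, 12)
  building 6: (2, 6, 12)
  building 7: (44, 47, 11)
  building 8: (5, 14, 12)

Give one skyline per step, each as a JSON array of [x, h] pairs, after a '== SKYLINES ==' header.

== SKYLINES ==
[[41,18],[43,0]]
[[41,18],[43,8],[47,0]]
[[37,15],[39,0],[41,18],[43,8],[47,0]]
[[37,15],[39,0],[41,18],[43,16],[46,8],[47,0]]
[[37,15],[39,0],[41,18],[43,16],[46,8],[47,0]]
[[2,12],[6,0],[37,15],[39,0],[41,18],[43,16],[46,8],[47,0]]
[[2,12],[6,0],[37,15],[39,0],[41,18],[43,16],[46,11],[47,0]]
[[2,12],[14,0],[37,15],[39,0],[41,18],[43,16],[46,11],[47,0]]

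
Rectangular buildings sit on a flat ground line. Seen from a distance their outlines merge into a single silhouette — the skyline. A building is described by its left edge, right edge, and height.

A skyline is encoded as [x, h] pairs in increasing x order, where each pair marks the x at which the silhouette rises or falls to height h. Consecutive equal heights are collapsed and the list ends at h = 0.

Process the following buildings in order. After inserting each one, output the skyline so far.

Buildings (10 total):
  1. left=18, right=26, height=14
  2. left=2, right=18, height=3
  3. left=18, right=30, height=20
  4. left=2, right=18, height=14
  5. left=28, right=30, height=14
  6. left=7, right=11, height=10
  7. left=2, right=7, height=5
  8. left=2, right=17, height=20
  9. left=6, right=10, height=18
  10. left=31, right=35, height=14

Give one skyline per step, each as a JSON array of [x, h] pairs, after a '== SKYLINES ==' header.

== SKYLINES ==
[[18,14],[26,0]]
[[2,3],[18,14],[26,0]]
[[2,3],[18,20],[30,0]]
[[2,14],[18,20],[30,0]]
[[2,14],[18,20],[30,0]]
[[2,14],[18,20],[30,0]]
[[2,14],[18,20],[30,0]]
[[2,20],[17,14],[18,20],[30,0]]
[[2,20],[17,14],[18,20],[30,0]]
[[2,20],[17,14],[18,20],[30,0],[31,14],[35,0]]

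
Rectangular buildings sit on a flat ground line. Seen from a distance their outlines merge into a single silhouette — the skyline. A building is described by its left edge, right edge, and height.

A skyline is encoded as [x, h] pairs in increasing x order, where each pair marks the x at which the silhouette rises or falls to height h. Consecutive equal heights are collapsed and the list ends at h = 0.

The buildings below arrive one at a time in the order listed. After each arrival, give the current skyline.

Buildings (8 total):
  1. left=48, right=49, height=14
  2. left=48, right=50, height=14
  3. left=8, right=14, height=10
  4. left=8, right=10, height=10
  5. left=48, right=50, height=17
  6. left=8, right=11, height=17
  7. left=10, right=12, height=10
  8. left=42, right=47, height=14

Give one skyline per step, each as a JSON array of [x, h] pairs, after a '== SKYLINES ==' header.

== SKYLINES ==
[[48,14],[49,0]]
[[48,14],[50,0]]
[[8,10],[14,0],[48,14],[50,0]]
[[8,10],[14,0],[48,14],[50,0]]
[[8,10],[14,0],[48,17],[50,0]]
[[8,17],[11,10],[14,0],[48,17],[50,0]]
[[8,17],[11,10],[14,0],[48,17],[50,0]]
[[8,17],[11,10],[14,0],[42,14],[47,0],[48,17],[50,0]]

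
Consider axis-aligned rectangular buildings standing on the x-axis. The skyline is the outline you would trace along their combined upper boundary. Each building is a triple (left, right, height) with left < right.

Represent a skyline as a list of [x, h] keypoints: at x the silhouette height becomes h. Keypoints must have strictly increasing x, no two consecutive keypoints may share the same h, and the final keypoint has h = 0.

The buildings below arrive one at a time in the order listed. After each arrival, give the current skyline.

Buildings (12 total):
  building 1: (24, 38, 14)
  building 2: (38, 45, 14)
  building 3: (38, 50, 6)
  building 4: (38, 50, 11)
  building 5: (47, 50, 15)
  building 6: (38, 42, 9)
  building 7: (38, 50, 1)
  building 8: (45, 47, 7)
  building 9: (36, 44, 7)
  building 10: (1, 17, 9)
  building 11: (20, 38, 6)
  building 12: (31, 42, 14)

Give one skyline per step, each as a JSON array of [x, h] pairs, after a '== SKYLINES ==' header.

== SKYLINES ==
[[24,14],[38,0]]
[[24,14],[45,0]]
[[24,14],[45,6],[50,0]]
[[24,14],[45,11],[50,0]]
[[24,14],[45,11],[47,15],[50,0]]
[[24,14],[45,11],[47,15],[50,0]]
[[24,14],[45,11],[47,15],[50,0]]
[[24,14],[45,11],[47,15],[50,0]]
[[24,14],[45,11],[47,15],[50,0]]
[[1,9],[17,0],[24,14],[45,11],[47,15],[50,0]]
[[1,9],[17,0],[20,6],[24,14],[45,11],[47,15],[50,0]]
[[1,9],[17,0],[20,6],[24,14],[45,11],[47,15],[50,0]]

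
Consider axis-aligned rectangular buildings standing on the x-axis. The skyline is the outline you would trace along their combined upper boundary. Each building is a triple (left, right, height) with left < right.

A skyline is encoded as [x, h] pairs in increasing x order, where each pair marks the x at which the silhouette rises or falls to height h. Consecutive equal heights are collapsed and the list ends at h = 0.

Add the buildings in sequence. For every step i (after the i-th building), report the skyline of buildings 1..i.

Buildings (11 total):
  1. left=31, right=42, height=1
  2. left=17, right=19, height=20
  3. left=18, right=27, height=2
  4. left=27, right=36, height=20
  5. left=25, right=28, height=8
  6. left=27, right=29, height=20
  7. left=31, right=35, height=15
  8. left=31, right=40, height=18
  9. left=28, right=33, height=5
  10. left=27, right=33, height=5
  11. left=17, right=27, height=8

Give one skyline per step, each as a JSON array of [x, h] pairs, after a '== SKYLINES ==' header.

== SKYLINES ==
[[31,1],[42,0]]
[[17,20],[19,0],[31,1],[42,0]]
[[17,20],[19,2],[27,0],[31,1],[42,0]]
[[17,20],[19,2],[27,20],[36,1],[42,0]]
[[17,20],[19,2],[25,8],[27,20],[36,1],[42,0]]
[[17,20],[19,2],[25,8],[27,20],[36,1],[42,0]]
[[17,20],[19,2],[25,8],[27,20],[36,1],[42,0]]
[[17,20],[19,2],[25,8],[27,20],[36,18],[40,1],[42,0]]
[[17,20],[19,2],[25,8],[27,20],[36,18],[40,1],[42,0]]
[[17,20],[19,2],[25,8],[27,20],[36,18],[40,1],[42,0]]
[[17,20],[19,8],[27,20],[36,18],[40,1],[42,0]]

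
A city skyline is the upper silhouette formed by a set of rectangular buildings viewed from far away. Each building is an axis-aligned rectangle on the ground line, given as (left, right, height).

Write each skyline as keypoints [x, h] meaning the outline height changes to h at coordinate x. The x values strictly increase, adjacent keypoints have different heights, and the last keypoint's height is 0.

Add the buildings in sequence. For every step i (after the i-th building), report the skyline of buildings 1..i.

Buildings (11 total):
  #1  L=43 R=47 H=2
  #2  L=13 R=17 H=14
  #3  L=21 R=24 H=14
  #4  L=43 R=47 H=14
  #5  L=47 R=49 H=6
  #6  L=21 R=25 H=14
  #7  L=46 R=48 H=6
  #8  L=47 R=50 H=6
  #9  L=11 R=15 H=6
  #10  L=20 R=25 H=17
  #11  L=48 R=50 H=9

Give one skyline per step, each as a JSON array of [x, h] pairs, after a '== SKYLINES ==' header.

== SKYLINES ==
[[43,2],[47,0]]
[[13,14],[17,0],[43,2],[47,0]]
[[13,14],[17,0],[21,14],[24,0],[43,2],[47,0]]
[[13,14],[17,0],[21,14],[24,0],[43,14],[47,0]]
[[13,14],[17,0],[21,14],[24,0],[43,14],[47,6],[49,0]]
[[13,14],[17,0],[21,14],[25,0],[43,14],[47,6],[49,0]]
[[13,14],[17,0],[21,14],[25,0],[43,14],[47,6],[49,0]]
[[13,14],[17,0],[21,14],[25,0],[43,14],[47,6],[50,0]]
[[11,6],[13,14],[17,0],[21,14],[25,0],[43,14],[47,6],[50,0]]
[[11,6],[13,14],[17,0],[20,17],[25,0],[43,14],[47,6],[50,0]]
[[11,6],[13,14],[17,0],[20,17],[25,0],[43,14],[47,6],[48,9],[50,0]]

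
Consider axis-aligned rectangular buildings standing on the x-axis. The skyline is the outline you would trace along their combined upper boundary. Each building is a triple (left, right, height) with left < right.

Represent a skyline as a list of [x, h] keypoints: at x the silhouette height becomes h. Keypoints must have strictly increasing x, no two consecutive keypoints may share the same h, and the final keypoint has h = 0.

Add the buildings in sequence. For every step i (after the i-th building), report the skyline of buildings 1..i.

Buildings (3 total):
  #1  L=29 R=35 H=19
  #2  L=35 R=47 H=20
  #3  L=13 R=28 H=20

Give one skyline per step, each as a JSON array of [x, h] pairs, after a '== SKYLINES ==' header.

== SKYLINES ==
[[29,19],[35,0]]
[[29,19],[35,20],[47,0]]
[[13,20],[28,0],[29,19],[35,20],[47,0]]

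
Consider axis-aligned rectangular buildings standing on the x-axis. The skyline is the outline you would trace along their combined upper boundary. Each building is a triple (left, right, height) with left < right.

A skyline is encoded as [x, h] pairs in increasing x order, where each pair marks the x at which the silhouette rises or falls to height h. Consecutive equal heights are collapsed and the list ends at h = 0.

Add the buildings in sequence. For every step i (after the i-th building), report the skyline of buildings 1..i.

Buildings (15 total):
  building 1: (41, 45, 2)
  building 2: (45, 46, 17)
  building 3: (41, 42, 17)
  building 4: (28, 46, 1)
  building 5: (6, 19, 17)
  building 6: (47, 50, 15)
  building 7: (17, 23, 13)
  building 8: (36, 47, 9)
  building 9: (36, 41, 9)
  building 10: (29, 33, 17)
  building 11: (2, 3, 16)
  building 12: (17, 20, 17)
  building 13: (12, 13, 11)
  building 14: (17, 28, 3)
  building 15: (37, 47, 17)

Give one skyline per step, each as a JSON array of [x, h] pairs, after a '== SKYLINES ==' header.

== SKYLINES ==
[[41,2],[45,0]]
[[41,2],[45,17],[46,0]]
[[41,17],[42,2],[45,17],[46,0]]
[[28,1],[41,17],[42,2],[45,17],[46,0]]
[[6,17],[19,0],[28,1],[41,17],[42,2],[45,17],[46,0]]
[[6,17],[19,0],[28,1],[41,17],[42,2],[45,17],[46,0],[47,15],[50,0]]
[[6,17],[19,13],[23,0],[28,1],[41,17],[42,2],[45,17],[46,0],[47,15],[50,0]]
[[6,17],[19,13],[23,0],[28,1],[36,9],[41,17],[42,9],[45,17],[46,9],[47,15],[50,0]]
[[6,17],[19,13],[23,0],[28,1],[36,9],[41,17],[42,9],[45,17],[46,9],[47,15],[50,0]]
[[6,17],[19,13],[23,0],[28,1],[29,17],[33,1],[36,9],[41,17],[42,9],[45,17],[46,9],[47,15],[50,0]]
[[2,16],[3,0],[6,17],[19,13],[23,0],[28,1],[29,17],[33,1],[36,9],[41,17],[42,9],[45,17],[46,9],[47,15],[50,0]]
[[2,16],[3,0],[6,17],[20,13],[23,0],[28,1],[29,17],[33,1],[36,9],[41,17],[42,9],[45,17],[46,9],[47,15],[50,0]]
[[2,16],[3,0],[6,17],[20,13],[23,0],[28,1],[29,17],[33,1],[36,9],[41,17],[42,9],[45,17],[46,9],[47,15],[50,0]]
[[2,16],[3,0],[6,17],[20,13],[23,3],[28,1],[29,17],[33,1],[36,9],[41,17],[42,9],[45,17],[46,9],[47,15],[50,0]]
[[2,16],[3,0],[6,17],[20,13],[23,3],[28,1],[29,17],[33,1],[36,9],[37,17],[47,15],[50,0]]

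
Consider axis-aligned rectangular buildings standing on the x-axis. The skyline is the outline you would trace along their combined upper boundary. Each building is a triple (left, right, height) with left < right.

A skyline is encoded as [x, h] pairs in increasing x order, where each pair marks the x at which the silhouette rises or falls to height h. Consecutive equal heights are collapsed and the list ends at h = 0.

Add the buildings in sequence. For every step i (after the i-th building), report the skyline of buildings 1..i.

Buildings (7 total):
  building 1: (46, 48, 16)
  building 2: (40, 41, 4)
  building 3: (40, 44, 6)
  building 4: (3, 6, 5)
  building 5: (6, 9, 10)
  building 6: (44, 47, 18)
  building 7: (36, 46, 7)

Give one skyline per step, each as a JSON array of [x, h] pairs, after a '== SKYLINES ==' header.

== SKYLINES ==
[[46,16],[48,0]]
[[40,4],[41,0],[46,16],[48,0]]
[[40,6],[44,0],[46,16],[48,0]]
[[3,5],[6,0],[40,6],[44,0],[46,16],[48,0]]
[[3,5],[6,10],[9,0],[40,6],[44,0],[46,16],[48,0]]
[[3,5],[6,10],[9,0],[40,6],[44,18],[47,16],[48,0]]
[[3,5],[6,10],[9,0],[36,7],[44,18],[47,16],[48,0]]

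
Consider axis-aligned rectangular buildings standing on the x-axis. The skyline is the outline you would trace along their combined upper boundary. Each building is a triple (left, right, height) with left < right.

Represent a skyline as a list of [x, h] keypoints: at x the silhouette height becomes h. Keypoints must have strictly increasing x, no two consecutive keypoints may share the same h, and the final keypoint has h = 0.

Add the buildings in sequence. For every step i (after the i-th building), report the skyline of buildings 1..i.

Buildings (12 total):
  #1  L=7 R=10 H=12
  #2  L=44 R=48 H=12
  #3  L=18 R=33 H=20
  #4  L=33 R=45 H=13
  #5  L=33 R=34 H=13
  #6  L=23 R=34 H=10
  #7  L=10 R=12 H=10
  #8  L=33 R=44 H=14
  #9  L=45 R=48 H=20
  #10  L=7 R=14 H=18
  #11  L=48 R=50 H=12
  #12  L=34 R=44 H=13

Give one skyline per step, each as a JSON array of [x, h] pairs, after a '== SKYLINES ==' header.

== SKYLINES ==
[[7,12],[10,0]]
[[7,12],[10,0],[44,12],[48,0]]
[[7,12],[10,0],[18,20],[33,0],[44,12],[48,0]]
[[7,12],[10,0],[18,20],[33,13],[45,12],[48,0]]
[[7,12],[10,0],[18,20],[33,13],[45,12],[48,0]]
[[7,12],[10,0],[18,20],[33,13],[45,12],[48,0]]
[[7,12],[10,10],[12,0],[18,20],[33,13],[45,12],[48,0]]
[[7,12],[10,10],[12,0],[18,20],[33,14],[44,13],[45,12],[48,0]]
[[7,12],[10,10],[12,0],[18,20],[33,14],[44,13],[45,20],[48,0]]
[[7,18],[14,0],[18,20],[33,14],[44,13],[45,20],[48,0]]
[[7,18],[14,0],[18,20],[33,14],[44,13],[45,20],[48,12],[50,0]]
[[7,18],[14,0],[18,20],[33,14],[44,13],[45,20],[48,12],[50,0]]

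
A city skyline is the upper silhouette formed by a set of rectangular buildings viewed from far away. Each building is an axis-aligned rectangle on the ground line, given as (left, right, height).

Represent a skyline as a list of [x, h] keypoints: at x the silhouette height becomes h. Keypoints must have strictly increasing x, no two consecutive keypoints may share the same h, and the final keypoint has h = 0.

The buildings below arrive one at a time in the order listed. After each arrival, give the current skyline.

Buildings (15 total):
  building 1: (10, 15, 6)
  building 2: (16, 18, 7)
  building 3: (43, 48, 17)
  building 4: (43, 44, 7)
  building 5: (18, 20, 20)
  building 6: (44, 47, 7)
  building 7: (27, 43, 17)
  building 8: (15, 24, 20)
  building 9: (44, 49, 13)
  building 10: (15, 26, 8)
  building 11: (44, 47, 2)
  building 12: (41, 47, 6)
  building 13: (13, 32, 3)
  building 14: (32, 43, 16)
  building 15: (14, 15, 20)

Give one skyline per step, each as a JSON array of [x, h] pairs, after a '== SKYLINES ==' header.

== SKYLINES ==
[[10,6],[15,0]]
[[10,6],[15,0],[16,7],[18,0]]
[[10,6],[15,0],[16,7],[18,0],[43,17],[48,0]]
[[10,6],[15,0],[16,7],[18,0],[43,17],[48,0]]
[[10,6],[15,0],[16,7],[18,20],[20,0],[43,17],[48,0]]
[[10,6],[15,0],[16,7],[18,20],[20,0],[43,17],[48,0]]
[[10,6],[15,0],[16,7],[18,20],[20,0],[27,17],[48,0]]
[[10,6],[15,20],[24,0],[27,17],[48,0]]
[[10,6],[15,20],[24,0],[27,17],[48,13],[49,0]]
[[10,6],[15,20],[24,8],[26,0],[27,17],[48,13],[49,0]]
[[10,6],[15,20],[24,8],[26,0],[27,17],[48,13],[49,0]]
[[10,6],[15,20],[24,8],[26,0],[27,17],[48,13],[49,0]]
[[10,6],[15,20],[24,8],[26,3],[27,17],[48,13],[49,0]]
[[10,6],[15,20],[24,8],[26,3],[27,17],[48,13],[49,0]]
[[10,6],[14,20],[24,8],[26,3],[27,17],[48,13],[49,0]]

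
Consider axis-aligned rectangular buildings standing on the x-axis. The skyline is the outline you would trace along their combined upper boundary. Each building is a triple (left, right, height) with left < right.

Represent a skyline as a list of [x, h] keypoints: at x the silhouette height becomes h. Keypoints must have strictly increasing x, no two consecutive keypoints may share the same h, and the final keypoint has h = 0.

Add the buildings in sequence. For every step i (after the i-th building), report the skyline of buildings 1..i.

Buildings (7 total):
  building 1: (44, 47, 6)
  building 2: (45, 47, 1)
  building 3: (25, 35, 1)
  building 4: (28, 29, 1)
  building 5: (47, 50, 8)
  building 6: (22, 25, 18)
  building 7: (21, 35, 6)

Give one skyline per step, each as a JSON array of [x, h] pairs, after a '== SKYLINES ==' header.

== SKYLINES ==
[[44,6],[47,0]]
[[44,6],[47,0]]
[[25,1],[35,0],[44,6],[47,0]]
[[25,1],[35,0],[44,6],[47,0]]
[[25,1],[35,0],[44,6],[47,8],[50,0]]
[[22,18],[25,1],[35,0],[44,6],[47,8],[50,0]]
[[21,6],[22,18],[25,6],[35,0],[44,6],[47,8],[50,0]]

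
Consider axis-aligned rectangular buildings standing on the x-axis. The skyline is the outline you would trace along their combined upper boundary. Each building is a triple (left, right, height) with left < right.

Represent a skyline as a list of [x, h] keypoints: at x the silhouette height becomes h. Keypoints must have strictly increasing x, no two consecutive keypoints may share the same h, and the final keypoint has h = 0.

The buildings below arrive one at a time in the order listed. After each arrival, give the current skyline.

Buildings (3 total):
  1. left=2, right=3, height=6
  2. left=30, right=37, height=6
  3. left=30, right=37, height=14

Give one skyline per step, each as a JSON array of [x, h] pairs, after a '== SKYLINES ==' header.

== SKYLINES ==
[[2,6],[3,0]]
[[2,6],[3,0],[30,6],[37,0]]
[[2,6],[3,0],[30,14],[37,0]]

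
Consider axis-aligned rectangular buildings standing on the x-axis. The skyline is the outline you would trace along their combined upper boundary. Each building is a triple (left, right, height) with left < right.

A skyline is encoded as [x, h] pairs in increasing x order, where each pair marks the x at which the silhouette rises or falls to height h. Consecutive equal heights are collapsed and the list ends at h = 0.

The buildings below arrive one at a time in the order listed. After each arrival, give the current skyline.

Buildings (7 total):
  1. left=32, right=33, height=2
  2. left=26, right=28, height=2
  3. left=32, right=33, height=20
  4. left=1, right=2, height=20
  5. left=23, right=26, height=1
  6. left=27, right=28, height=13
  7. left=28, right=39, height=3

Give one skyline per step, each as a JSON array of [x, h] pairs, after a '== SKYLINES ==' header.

== SKYLINES ==
[[32,2],[33,0]]
[[26,2],[28,0],[32,2],[33,0]]
[[26,2],[28,0],[32,20],[33,0]]
[[1,20],[2,0],[26,2],[28,0],[32,20],[33,0]]
[[1,20],[2,0],[23,1],[26,2],[28,0],[32,20],[33,0]]
[[1,20],[2,0],[23,1],[26,2],[27,13],[28,0],[32,20],[33,0]]
[[1,20],[2,0],[23,1],[26,2],[27,13],[28,3],[32,20],[33,3],[39,0]]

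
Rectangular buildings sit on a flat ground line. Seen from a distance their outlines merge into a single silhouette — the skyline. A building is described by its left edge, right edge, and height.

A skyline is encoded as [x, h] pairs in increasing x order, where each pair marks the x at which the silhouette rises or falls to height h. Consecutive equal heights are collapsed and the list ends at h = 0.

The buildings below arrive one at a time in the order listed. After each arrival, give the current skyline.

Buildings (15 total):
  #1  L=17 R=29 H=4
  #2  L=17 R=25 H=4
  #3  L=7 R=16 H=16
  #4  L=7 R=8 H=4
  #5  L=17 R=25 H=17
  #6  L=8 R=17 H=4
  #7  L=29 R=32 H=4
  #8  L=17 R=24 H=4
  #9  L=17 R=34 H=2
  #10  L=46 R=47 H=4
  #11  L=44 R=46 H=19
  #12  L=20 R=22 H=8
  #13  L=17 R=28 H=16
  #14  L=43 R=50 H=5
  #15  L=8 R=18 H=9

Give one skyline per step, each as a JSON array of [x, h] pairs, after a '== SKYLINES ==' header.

== SKYLINES ==
[[17,4],[29,0]]
[[17,4],[29,0]]
[[7,16],[16,0],[17,4],[29,0]]
[[7,16],[16,0],[17,4],[29,0]]
[[7,16],[16,0],[17,17],[25,4],[29,0]]
[[7,16],[16,4],[17,17],[25,4],[29,0]]
[[7,16],[16,4],[17,17],[25,4],[32,0]]
[[7,16],[16,4],[17,17],[25,4],[32,0]]
[[7,16],[16,4],[17,17],[25,4],[32,2],[34,0]]
[[7,16],[16,4],[17,17],[25,4],[32,2],[34,0],[46,4],[47,0]]
[[7,16],[16,4],[17,17],[25,4],[32,2],[34,0],[44,19],[46,4],[47,0]]
[[7,16],[16,4],[17,17],[25,4],[32,2],[34,0],[44,19],[46,4],[47,0]]
[[7,16],[16,4],[17,17],[25,16],[28,4],[32,2],[34,0],[44,19],[46,4],[47,0]]
[[7,16],[16,4],[17,17],[25,16],[28,4],[32,2],[34,0],[43,5],[44,19],[46,5],[50,0]]
[[7,16],[16,9],[17,17],[25,16],[28,4],[32,2],[34,0],[43,5],[44,19],[46,5],[50,0]]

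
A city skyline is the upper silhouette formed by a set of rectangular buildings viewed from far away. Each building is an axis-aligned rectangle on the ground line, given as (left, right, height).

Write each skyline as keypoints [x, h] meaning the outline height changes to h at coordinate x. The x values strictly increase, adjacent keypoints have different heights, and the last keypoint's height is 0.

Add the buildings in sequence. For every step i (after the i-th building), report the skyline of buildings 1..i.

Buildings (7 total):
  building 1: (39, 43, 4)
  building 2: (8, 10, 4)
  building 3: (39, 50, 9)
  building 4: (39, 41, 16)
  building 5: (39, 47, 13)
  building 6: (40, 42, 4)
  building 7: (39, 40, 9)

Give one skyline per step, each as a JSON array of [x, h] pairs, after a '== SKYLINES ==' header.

== SKYLINES ==
[[39,4],[43,0]]
[[8,4],[10,0],[39,4],[43,0]]
[[8,4],[10,0],[39,9],[50,0]]
[[8,4],[10,0],[39,16],[41,9],[50,0]]
[[8,4],[10,0],[39,16],[41,13],[47,9],[50,0]]
[[8,4],[10,0],[39,16],[41,13],[47,9],[50,0]]
[[8,4],[10,0],[39,16],[41,13],[47,9],[50,0]]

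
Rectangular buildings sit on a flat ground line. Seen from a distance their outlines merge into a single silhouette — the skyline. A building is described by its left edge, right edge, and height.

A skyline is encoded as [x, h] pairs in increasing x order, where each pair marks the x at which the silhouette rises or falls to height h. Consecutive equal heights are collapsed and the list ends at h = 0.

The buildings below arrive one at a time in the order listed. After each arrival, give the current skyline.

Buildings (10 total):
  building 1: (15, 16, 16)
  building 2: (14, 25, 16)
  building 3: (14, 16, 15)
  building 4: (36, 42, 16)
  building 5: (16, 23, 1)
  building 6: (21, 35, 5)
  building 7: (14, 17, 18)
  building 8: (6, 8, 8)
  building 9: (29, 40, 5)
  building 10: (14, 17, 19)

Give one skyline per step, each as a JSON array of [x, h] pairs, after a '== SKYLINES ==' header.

== SKYLINES ==
[[15,16],[16,0]]
[[14,16],[25,0]]
[[14,16],[25,0]]
[[14,16],[25,0],[36,16],[42,0]]
[[14,16],[25,0],[36,16],[42,0]]
[[14,16],[25,5],[35,0],[36,16],[42,0]]
[[14,18],[17,16],[25,5],[35,0],[36,16],[42,0]]
[[6,8],[8,0],[14,18],[17,16],[25,5],[35,0],[36,16],[42,0]]
[[6,8],[8,0],[14,18],[17,16],[25,5],[36,16],[42,0]]
[[6,8],[8,0],[14,19],[17,16],[25,5],[36,16],[42,0]]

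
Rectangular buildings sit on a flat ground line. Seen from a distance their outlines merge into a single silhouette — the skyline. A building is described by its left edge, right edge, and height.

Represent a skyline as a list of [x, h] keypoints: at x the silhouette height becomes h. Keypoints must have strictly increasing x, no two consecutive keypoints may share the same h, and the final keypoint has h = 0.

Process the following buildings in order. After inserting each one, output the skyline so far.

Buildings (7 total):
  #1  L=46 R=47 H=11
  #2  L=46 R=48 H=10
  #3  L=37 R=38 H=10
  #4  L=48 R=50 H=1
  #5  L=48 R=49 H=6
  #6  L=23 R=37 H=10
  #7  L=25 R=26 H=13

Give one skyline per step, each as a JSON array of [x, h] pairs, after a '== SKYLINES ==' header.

== SKYLINES ==
[[46,11],[47,0]]
[[46,11],[47,10],[48,0]]
[[37,10],[38,0],[46,11],[47,10],[48,0]]
[[37,10],[38,0],[46,11],[47,10],[48,1],[50,0]]
[[37,10],[38,0],[46,11],[47,10],[48,6],[49,1],[50,0]]
[[23,10],[38,0],[46,11],[47,10],[48,6],[49,1],[50,0]]
[[23,10],[25,13],[26,10],[38,0],[46,11],[47,10],[48,6],[49,1],[50,0]]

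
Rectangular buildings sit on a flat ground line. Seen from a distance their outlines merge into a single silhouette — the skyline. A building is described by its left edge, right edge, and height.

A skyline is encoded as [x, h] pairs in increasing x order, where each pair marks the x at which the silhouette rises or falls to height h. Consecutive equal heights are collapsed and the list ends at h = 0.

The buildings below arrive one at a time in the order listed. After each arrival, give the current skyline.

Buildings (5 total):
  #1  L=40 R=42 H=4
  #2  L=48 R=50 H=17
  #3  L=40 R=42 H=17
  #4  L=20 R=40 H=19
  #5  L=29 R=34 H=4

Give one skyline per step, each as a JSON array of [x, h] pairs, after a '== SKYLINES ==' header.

== SKYLINES ==
[[40,4],[42,0]]
[[40,4],[42,0],[48,17],[50,0]]
[[40,17],[42,0],[48,17],[50,0]]
[[20,19],[40,17],[42,0],[48,17],[50,0]]
[[20,19],[40,17],[42,0],[48,17],[50,0]]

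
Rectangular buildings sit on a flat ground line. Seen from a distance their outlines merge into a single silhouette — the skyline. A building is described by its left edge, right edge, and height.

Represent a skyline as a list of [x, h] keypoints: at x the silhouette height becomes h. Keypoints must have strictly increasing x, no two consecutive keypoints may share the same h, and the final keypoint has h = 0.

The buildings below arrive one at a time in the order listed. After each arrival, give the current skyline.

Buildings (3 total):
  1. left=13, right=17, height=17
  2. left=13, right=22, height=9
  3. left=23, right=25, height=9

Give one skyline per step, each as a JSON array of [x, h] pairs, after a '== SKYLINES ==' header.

== SKYLINES ==
[[13,17],[17,0]]
[[13,17],[17,9],[22,0]]
[[13,17],[17,9],[22,0],[23,9],[25,0]]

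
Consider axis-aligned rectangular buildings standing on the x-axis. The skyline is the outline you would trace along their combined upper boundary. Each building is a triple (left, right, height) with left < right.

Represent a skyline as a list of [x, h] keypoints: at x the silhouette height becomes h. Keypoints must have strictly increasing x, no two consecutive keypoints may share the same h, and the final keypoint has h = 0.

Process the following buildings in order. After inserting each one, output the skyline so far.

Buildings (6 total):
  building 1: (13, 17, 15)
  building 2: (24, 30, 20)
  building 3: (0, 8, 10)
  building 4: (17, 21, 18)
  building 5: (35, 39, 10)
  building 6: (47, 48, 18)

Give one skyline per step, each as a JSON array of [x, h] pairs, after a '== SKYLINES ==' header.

== SKYLINES ==
[[13,15],[17,0]]
[[13,15],[17,0],[24,20],[30,0]]
[[0,10],[8,0],[13,15],[17,0],[24,20],[30,0]]
[[0,10],[8,0],[13,15],[17,18],[21,0],[24,20],[30,0]]
[[0,10],[8,0],[13,15],[17,18],[21,0],[24,20],[30,0],[35,10],[39,0]]
[[0,10],[8,0],[13,15],[17,18],[21,0],[24,20],[30,0],[35,10],[39,0],[47,18],[48,0]]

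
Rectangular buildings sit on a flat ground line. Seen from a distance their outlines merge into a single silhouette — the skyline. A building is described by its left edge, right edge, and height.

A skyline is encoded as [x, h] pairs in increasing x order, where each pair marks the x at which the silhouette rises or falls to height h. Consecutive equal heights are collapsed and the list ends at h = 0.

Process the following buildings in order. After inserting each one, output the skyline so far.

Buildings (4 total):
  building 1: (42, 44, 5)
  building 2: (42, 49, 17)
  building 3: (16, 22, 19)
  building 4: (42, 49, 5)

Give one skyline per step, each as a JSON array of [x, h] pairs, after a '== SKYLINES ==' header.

== SKYLINES ==
[[42,5],[44,0]]
[[42,17],[49,0]]
[[16,19],[22,0],[42,17],[49,0]]
[[16,19],[22,0],[42,17],[49,0]]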